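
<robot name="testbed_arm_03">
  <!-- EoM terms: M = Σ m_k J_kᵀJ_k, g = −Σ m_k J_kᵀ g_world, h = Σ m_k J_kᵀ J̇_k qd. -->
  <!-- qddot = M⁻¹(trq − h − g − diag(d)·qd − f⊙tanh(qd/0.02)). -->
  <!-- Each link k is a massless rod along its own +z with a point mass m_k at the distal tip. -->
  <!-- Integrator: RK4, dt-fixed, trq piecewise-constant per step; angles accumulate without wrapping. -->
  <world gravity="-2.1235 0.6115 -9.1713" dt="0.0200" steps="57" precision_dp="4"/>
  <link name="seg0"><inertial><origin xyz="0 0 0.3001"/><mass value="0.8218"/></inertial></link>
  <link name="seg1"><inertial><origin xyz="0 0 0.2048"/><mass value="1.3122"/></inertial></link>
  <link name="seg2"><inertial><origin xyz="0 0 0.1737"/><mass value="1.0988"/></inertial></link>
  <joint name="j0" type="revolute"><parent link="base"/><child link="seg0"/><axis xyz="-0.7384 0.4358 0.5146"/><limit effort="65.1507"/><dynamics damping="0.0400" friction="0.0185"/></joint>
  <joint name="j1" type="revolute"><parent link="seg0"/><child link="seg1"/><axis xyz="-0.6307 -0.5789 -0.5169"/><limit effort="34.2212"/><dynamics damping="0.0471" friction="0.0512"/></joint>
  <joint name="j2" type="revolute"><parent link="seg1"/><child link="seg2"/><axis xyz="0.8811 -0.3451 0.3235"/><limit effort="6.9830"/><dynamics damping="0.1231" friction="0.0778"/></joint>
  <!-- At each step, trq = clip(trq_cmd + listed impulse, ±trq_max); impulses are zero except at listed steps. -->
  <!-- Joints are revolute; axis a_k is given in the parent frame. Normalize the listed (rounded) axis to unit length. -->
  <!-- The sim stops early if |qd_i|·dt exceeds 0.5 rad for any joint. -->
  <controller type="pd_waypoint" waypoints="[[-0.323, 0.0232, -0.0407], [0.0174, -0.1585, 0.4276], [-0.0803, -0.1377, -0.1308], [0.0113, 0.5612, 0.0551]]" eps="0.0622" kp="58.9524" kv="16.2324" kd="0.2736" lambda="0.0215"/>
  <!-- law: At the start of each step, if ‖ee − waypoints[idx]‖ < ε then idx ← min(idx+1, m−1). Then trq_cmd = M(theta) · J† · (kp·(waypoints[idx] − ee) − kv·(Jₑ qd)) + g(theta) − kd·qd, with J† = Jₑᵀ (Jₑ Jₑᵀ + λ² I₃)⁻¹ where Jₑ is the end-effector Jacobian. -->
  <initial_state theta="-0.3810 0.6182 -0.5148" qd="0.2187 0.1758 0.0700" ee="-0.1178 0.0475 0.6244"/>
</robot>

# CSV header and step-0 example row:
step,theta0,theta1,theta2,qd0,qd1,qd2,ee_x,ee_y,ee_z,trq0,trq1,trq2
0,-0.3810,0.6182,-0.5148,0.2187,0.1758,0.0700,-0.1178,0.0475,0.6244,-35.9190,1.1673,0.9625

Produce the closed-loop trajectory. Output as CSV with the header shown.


step,theta0,theta1,theta2,qd0,qd1,qd2,ee_x,ee_y,ee_z,trq0,trq1,trq2
1,-0.4177,0.6767,-0.5571,-3.9460,5.8585,-3.8560,-0.1197,0.0491,0.6168,-19.0311,-0.6661,1.5426
2,-0.5224,0.8335,-0.6220,-6.6665,10.0185,-2.1533,-0.1274,0.0467,0.5980,-4.5268,-0.4577,0.4068
3,-0.6730,1.0573,-0.6241,-8.4440,12.2695,2.2237,-0.1394,0.0399,0.5737,3.2519,0.1074,-0.7801
4,-0.8486,1.3005,-0.5376,-9.0039,11.7750,6.2485,-0.1517,0.0303,0.5476,5.3045,0.1766,-1.2444
5,-1.0243,1.5145,-0.3937,-8.4686,9.5386,7.7348,-0.1612,0.0191,0.5218,5.4021,-0.1294,-0.8490
6,-1.1856,1.6829,-0.2392,-7.6570,7.3857,7.4850,-0.1681,0.0061,0.4973,5.8330,-0.4586,-0.1891
7,-1.3313,1.8139,-0.0955,-6.9453,5.8030,6.7954,-0.1738,-0.0082,0.4740,6.5085,-0.6831,0.2908
8,-1.4642,1.9180,0.0338,-6.3684,4.6670,6.1157,-0.1796,-0.0227,0.4516,7.1044,-0.7868,0.5440
9,-1.5866,2.0025,0.1502,-5.9005,3.8292,5.5277,-0.1860,-0.0366,0.4299,7.5279,-0.7938,0.6373
10,-1.7006,2.0724,0.2556,-5.5167,3.1933,5.0256,-0.1931,-0.0491,0.4086,7.7916,-0.7401,0.6356
11,-1.8076,2.1311,0.3516,-5.1982,2.6995,4.5893,-0.2009,-0.0601,0.3878,7.9313,-0.6587,0.5838
12,-1.9088,2.1811,0.4393,-4.9309,2.3088,4.2009,-0.2091,-0.0694,0.3673,7.9796,-0.5733,0.5101
13,-2.0051,2.2240,0.5197,-4.7039,1.9950,3.8471,-0.2175,-0.0770,0.3473,7.9606,-0.4986,0.4311
14,-2.0972,2.2613,0.5932,-4.5089,1.7396,3.5191,-0.2261,-0.0830,0.3277,7.8913,-0.4425,0.3566
15,-2.1857,2.2939,0.6604,-4.3393,1.5291,3.2110,-0.2345,-0.0876,0.3086,7.7832,-0.4075,0.2916
16,-2.2709,2.3226,0.7216,-4.1899,1.3535,2.9194,-0.2427,-0.0908,0.2900,7.6450,-0.3936,0.2386
17,-2.3534,2.3482,0.7771,-4.0563,1.2053,2.6419,-0.2507,-0.0929,0.2719,7.4828,-0.3990,0.1984
18,-2.4333,2.3710,0.8273,-3.9351,1.0790,2.3775,-0.2582,-0.0939,0.2544,7.3017,-0.4211,0.1711
19,-2.5109,2.3914,0.8722,-3.8231,0.9700,2.1255,-0.2654,-0.0940,0.2374,7.1061,-0.4573,0.1562
20,-2.5864,2.4099,0.9123,-3.7176,0.8750,1.8857,-0.2721,-0.0932,0.2211,6.8994,-0.5049,0.1529
21,-2.6597,2.4265,0.9477,-3.6162,0.7913,1.6584,-0.2783,-0.0918,0.2053,6.6848,-0.5615,0.1603
22,-2.7311,2.4416,0.9787,-3.5167,0.7170,1.4437,-0.2840,-0.0898,0.1901,6.4647,-0.6248,0.1775
23,-2.8005,2.4552,1.0056,-3.4173,0.6503,1.2421,-0.2893,-0.0872,0.1756,6.2413,-0.6929,0.2034
24,-2.8678,2.4676,1.0285,-3.3163,0.5901,1.0542,-0.2940,-0.0842,0.1616,6.0158,-0.7642,0.2370
25,-2.9332,2.4789,1.0479,-3.2124,0.5353,0.8803,-0.2984,-0.0809,0.1482,5.7893,-0.8370,0.2771
26,-2.9964,2.4891,1.0639,-3.1046,0.4852,0.7207,-0.3022,-0.0772,0.1354,5.5622,-0.9102,0.3226
27,-3.0574,2.4983,1.0769,-2.9924,0.4392,0.5759,-0.3057,-0.0733,0.1233,5.3344,-0.9824,0.3723
28,-3.1161,2.5067,1.0871,-2.8755,0.3969,0.4457,-0.3088,-0.0693,0.1117,5.1060,-1.0528,0.4253
29,-3.1725,2.5142,1.0949,-2.7541,0.3578,0.3300,-0.3115,-0.0651,0.1007,4.8765,-1.1206,0.4803
30,-3.2263,2.5210,1.1005,-2.6285,0.3217,0.2285,-0.3138,-0.0607,0.0904,4.6459,-1.1850,0.5364
31,-3.2777,2.5271,1.1043,-2.4997,0.2885,0.1405,-0.3158,-0.0564,0.0806,4.4142,-1.2455,0.5928
32,-3.3264,2.5326,1.1064,-2.3685,0.2578,0.0653,-0.3176,-0.0520,0.0714,4.1818,-1.3019,0.6485
33,-3.3725,2.5374,1.1071,-2.2360,0.2320,0.0121,-0.3190,-0.0477,0.0627,3.9490,-1.3544,0.6965
34,-3.4159,2.5419,1.1072,-2.1031,0.2158,0.0032,-0.3202,-0.0434,0.0547,3.7157,-1.4039,0.7204
35,-3.4567,2.5461,1.1072,-1.9722,0.1993,-0.0055,-0.3211,-0.0391,0.0472,3.4824,-1.4473,0.7453
36,-3.4949,2.5499,1.1071,-1.8442,0.1819,-0.0186,-0.3218,-0.0348,0.0403,3.2512,-1.4853,0.7737
37,-3.5305,2.5534,1.1069,-1.7199,0.1660,-0.0267,-0.3223,-0.0307,0.0340,3.0240,-1.5192,0.7998
38,-3.5638,2.5566,1.1065,-1.5999,0.1530,-0.0243,-0.3226,-0.0267,0.0282,2.8025,-1.5499,0.8197
39,-3.5947,2.5596,1.1060,-1.4851,0.1396,-0.0265,-0.3227,-0.0228,0.0228,2.5879,-1.5766,0.8423
40,-3.6233,2.5622,1.1055,-1.3757,0.1263,-0.0316,-0.3228,-0.0192,0.0179,2.3815,-1.6003,0.8666
41,-3.6498,2.5646,1.1048,-1.2720,0.1137,-0.0374,-0.3227,-0.0157,0.0134,2.1843,-1.6214,0.8910
42,-3.6743,2.5668,1.1040,-1.1743,0.1020,-0.0432,-0.3226,-0.0124,0.0094,26.7431,2.8169,3.1061
43,-3.6708,2.5794,1.1351,1.5373,1.1541,3.0917,-0.3188,-0.0115,0.0109,18.4423,0.9807,1.4622
44,-3.6210,2.6070,1.2063,3.4560,1.6207,4.0360,-0.3097,-0.0150,0.0202,14.4245,-0.2174,0.6301
45,-3.5369,2.6408,1.2851,4.9588,1.7747,3.8538,-0.2985,-0.0218,0.0331,12.3063,-1.0431,0.2592
46,-3.4256,2.6759,1.3547,6.1614,1.7517,3.1326,-0.2863,-0.0312,0.0482,10.7435,-1.6481,0.1104
47,-3.2930,2.7095,1.4074,7.0726,1.6156,2.1584,-0.2731,-0.0425,0.0652,9.0093,-2.1021,0.0787
48,-3.1456,2.7396,1.4394,7.6512,1.3964,1.0679,-0.2585,-0.0547,0.0842,6.8601,-2.4258,0.1245
49,-2.9904,2.7646,1.4492,7.8552,1.1214,-0.0222,-0.2422,-0.0665,0.1051,4.4757,-2.6255,0.2019
50,-2.8348,2.7841,1.4391,7.6935,0.8383,-0.9383,-0.2240,-0.0766,0.1271,2.3069,-2.7206,0.2146
51,-2.6856,2.7977,1.4116,7.2142,0.5352,-1.7638,-0.2045,-0.0842,0.1492,0.7217,-2.7221,0.2206
52,-2.5482,2.8056,1.3696,6.5287,0.2600,-2.3753,-0.1844,-0.0891,0.1705,-0.1324,-2.6650,0.1591
53,-2.4254,2.8084,1.3178,5.7529,0.0380,-2.7430,-0.1648,-0.0916,0.1900,-0.3338,-2.5775,0.0215
54,-2.3181,2.8075,1.2610,4.9790,-0.1110,-2.8862,-0.1464,-0.0922,0.2075,-0.0830,-2.5100,-0.1700
55,-2.2258,2.8042,1.2027,4.2597,-0.2160,-2.8980,-0.1297,-0.0915,0.2227,0.4184,-2.4380,-0.3701
56,-2.1471,2.7990,1.1451,3.6213,-0.2896,-2.8348,-0.1147,-0.0901,0.2359,1.0231,-2.3624,-0.5540
57,-2.0802,2.7927,1.0891,3.0719,-0.3393,-2.7348,-0.1016,-0.0883,0.2473,,,


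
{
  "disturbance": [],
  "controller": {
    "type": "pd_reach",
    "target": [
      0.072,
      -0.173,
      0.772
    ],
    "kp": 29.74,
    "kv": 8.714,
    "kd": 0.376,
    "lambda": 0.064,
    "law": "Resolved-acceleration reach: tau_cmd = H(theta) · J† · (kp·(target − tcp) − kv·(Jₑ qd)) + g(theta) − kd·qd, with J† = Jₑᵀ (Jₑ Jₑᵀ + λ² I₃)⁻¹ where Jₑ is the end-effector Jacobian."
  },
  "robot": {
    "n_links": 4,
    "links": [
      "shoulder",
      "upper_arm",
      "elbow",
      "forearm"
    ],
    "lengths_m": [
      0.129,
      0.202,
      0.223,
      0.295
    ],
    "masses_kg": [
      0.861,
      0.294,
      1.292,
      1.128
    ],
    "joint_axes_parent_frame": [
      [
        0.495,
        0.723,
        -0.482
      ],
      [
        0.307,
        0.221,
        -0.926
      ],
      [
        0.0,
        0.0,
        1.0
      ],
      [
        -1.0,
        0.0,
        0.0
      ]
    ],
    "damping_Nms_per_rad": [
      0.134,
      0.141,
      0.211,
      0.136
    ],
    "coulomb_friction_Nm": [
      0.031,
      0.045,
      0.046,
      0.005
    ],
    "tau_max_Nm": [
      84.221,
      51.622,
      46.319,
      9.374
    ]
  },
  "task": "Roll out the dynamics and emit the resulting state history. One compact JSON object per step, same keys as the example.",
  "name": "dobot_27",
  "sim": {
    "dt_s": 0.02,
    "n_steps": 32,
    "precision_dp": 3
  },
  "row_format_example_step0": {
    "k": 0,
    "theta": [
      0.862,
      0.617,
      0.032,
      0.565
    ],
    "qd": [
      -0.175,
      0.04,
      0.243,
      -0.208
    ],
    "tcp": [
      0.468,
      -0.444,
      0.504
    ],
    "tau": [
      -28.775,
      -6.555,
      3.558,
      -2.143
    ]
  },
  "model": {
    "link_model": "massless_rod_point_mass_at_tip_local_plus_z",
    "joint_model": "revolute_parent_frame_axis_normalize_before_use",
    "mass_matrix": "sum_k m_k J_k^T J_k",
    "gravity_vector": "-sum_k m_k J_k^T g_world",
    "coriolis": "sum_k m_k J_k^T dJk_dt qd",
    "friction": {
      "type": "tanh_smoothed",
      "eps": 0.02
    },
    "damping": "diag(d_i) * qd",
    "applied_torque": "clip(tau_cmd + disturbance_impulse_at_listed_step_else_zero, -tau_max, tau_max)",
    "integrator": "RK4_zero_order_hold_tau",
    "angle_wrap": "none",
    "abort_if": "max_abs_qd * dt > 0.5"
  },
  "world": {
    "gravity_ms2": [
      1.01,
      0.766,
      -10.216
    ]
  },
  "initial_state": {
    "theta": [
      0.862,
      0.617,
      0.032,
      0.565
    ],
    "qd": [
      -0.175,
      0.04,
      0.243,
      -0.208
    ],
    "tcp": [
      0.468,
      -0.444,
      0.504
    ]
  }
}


{"k":1,"theta":[0.852,0.626,0.035,0.563],"qd":[-0.862,0.879,0.027,-0.003],"tcp":[0.466,-0.442,0.509],"tau":[-25.778,-6.059,3.244,-2.126]}
{"k":2,"theta":[0.83,0.648,0.033,0.563],"qd":[-1.316,1.262,-0.087,-0.0],"tcp":[0.461,-0.438,0.517],"tau":[-23.02,-5.366,2.909,-2.088]}
{"k":3,"theta":[0.8,0.675,0.032,0.562],"qd":[-1.628,1.434,-0.103,-0.053],"tcp":[0.453,-0.433,0.528],"tau":[-20.474,-4.638,2.558,-2.043]}
{"k":4,"theta":[0.765,0.704,0.029,0.561],"qd":[-1.85,1.475,-0.16,-0.135],"tcp":[0.445,-0.425,0.541],"tau":[-18.187,-3.952,2.253,-1.988]}
{"k":5,"theta":[0.727,0.734,0.026,0.557],"qd":[-2.003,1.463,-0.17,-0.203],"tcp":[0.434,-0.417,0.556],"tau":[-16.097,-3.334,1.958,-1.935]}
{"k":6,"theta":[0.686,0.762,0.022,0.553],"qd":[-2.103,1.41,-0.174,-0.264],"tcp":[0.423,-0.407,0.572],"tau":[-14.206,-2.791,1.691,-1.876]}
{"k":7,"theta":[0.643,0.79,0.019,0.547],"qd":[-2.16,1.334,-0.165,-0.313],"tcp":[0.41,-0.396,0.589],"tau":[-12.493,-2.321,1.448,-1.814]}
{"k":8,"theta":[0.6,0.816,0.016,0.54],"qd":[-2.181,1.244,-0.148,-0.352],"tcp":[0.397,-0.385,0.606],"tau":[-10.952,-1.92,1.232,-1.748]}
{"k":9,"theta":[0.556,0.839,0.013,0.533],"qd":[-2.172,1.145,-0.126,-0.381],"tcp":[0.382,-0.372,0.624],"tau":[-9.571,-1.582,1.041,-1.681]}
{"k":10,"theta":[0.513,0.861,0.01,0.525],"qd":[-2.14,1.045,-0.101,-0.402],"tcp":[0.367,-0.36,0.64],"tau":[-8.34,-1.301,0.874,-1.614]}
{"k":11,"theta":[0.471,0.881,0.009,0.517],"qd":[-2.089,0.945,-0.075,-0.413],"tcp":[0.352,-0.347,0.657],"tau":[-7.252,-1.068,0.729,-1.549]}
{"k":12,"theta":[0.43,0.899,0.007,0.508],"qd":[-2.024,0.851,-0.05,-0.418],"tcp":[0.336,-0.334,0.672],"tau":[-6.295,-0.88,0.606,-1.487]}
{"k":13,"theta":[0.39,0.915,0.007,0.5],"qd":[-1.948,0.762,-0.029,-0.415],"tcp":[0.32,-0.321,0.687],"tau":[-5.462,-0.728,0.503,-1.429]}
{"k":14,"theta":[0.352,0.929,0.006,0.492],"qd":[-1.864,0.68,-0.017,-0.406],"tcp":[0.304,-0.309,0.7],"tau":[-4.743,-0.609,0.42,-1.375]}
{"k":15,"theta":[0.316,0.942,0.005,0.484],"qd":[-1.776,0.605,-0.023,-0.394],"tcp":[0.288,-0.297,0.713],"tau":[-4.132,-0.518,0.359,-1.326]}
{"k":16,"theta":[0.281,0.953,0.005,0.476],"qd":[-1.689,0.532,-0.074,-0.381],"tcp":[0.273,-0.285,0.724],"tau":[-3.625,-0.452,0.328,-1.281]}
{"k":17,"theta":[0.248,0.964,0.005,0.469],"qd":[-1.595,0.484,-0.051,-0.354],"tcp":[0.258,-0.274,0.734],"tau":[-3.173,-0.403,0.277,-1.245]}
{"k":18,"theta":[0.217,0.973,0.005,0.462],"qd":[-1.502,0.439,-0.053,-0.329],"tcp":[0.244,-0.263,0.743],"tau":[-2.804,-0.371,0.245,-1.211]}
{"k":19,"theta":[0.188,0.982,0.005,0.456],"qd":[-1.408,0.404,-0.042,-0.301],"tcp":[0.23,-0.253,0.752],"tau":[-2.496,-0.352,0.214,-1.182]}
{"k":20,"theta":[0.161,0.99,0.006,0.45],"qd":[-1.317,0.372,-0.043,-0.275],"tcp":[0.217,-0.243,0.759],"tau":[-2.249,-0.346,0.196,-1.155]}
{"k":21,"theta":[0.136,0.997,0.006,0.445],"qd":[-1.228,0.349,-0.038,-0.248],"tcp":[0.204,-0.235,0.766],"tau":[-2.051,-0.349,0.18,-1.131]}
{"k":22,"theta":[0.112,1.004,0.007,0.44],"qd":[-1.142,0.329,-0.04,-0.222],"tcp":[0.193,-0.226,0.771],"tau":[-1.898,-0.36,0.172,-1.11]}
{"k":23,"theta":[0.091,1.011,0.007,0.436],"qd":[-1.06,0.315,-0.039,-0.197],"tcp":[0.181,-0.219,0.776],"tau":[-1.783,-0.377,0.166,-1.092]}
{"k":24,"theta":[0.07,1.017,0.008,0.433],"qd":[-0.981,0.304,-0.042,-0.173],"tcp":[0.171,-0.212,0.781],"tau":[-1.701,-0.4,0.166,-1.076]}
{"k":25,"theta":[0.051,1.024,0.009,0.43],"qd":[-0.906,0.296,-0.043,-0.149],"tcp":[0.161,-0.206,0.785],"tau":[-1.645,-0.427,0.166,-1.062]}
{"k":26,"theta":[0.034,1.03,0.009,0.427],"qd":[-0.836,0.29,-0.047,-0.128],"tcp":[0.153,-0.2,0.788],"tau":[-1.614,-0.457,0.17,-1.049]}
{"k":27,"theta":[0.018,1.036,0.01,0.425],"qd":[-0.769,0.286,-0.049,-0.107],"tcp":[0.144,-0.195,0.791],"tau":[-1.6,-0.49,0.175,-1.038]}
{"k":28,"theta":[0.004,1.042,0.01,0.423],"qd":[-0.707,0.283,-0.053,-0.088],"tcp":[0.137,-0.191,0.793],"tau":[-1.604,-0.524,0.182,-1.029]}
{"k":29,"theta":[-0.01,1.048,0.011,0.422],"qd":[-0.648,0.28,-0.055,-0.071],"tcp":[0.13,-0.187,0.796],"tau":[-1.619,-0.559,0.19,-1.021]}
{"k":30,"theta":[-0.022,1.053,0.012,0.421],"qd":[-0.594,0.279,-0.059,-0.054],"tcp":[0.123,-0.183,0.797],"tau":[-1.645,-0.594,0.199,-1.014]}
{"k":31,"theta":[-0.033,1.059,0.012,0.42],"qd":[-0.544,0.277,-0.062,-0.039],"tcp":[0.117,-0.18,0.799],"tau":[-1.678,-0.629,0.208,-1.009]}
{"k":32,"theta":[-0.044,1.065,0.012,0.419],"qd":[-0.497,0.275,-0.065,-0.026],"tcp":[0.112,-0.177,0.8]}


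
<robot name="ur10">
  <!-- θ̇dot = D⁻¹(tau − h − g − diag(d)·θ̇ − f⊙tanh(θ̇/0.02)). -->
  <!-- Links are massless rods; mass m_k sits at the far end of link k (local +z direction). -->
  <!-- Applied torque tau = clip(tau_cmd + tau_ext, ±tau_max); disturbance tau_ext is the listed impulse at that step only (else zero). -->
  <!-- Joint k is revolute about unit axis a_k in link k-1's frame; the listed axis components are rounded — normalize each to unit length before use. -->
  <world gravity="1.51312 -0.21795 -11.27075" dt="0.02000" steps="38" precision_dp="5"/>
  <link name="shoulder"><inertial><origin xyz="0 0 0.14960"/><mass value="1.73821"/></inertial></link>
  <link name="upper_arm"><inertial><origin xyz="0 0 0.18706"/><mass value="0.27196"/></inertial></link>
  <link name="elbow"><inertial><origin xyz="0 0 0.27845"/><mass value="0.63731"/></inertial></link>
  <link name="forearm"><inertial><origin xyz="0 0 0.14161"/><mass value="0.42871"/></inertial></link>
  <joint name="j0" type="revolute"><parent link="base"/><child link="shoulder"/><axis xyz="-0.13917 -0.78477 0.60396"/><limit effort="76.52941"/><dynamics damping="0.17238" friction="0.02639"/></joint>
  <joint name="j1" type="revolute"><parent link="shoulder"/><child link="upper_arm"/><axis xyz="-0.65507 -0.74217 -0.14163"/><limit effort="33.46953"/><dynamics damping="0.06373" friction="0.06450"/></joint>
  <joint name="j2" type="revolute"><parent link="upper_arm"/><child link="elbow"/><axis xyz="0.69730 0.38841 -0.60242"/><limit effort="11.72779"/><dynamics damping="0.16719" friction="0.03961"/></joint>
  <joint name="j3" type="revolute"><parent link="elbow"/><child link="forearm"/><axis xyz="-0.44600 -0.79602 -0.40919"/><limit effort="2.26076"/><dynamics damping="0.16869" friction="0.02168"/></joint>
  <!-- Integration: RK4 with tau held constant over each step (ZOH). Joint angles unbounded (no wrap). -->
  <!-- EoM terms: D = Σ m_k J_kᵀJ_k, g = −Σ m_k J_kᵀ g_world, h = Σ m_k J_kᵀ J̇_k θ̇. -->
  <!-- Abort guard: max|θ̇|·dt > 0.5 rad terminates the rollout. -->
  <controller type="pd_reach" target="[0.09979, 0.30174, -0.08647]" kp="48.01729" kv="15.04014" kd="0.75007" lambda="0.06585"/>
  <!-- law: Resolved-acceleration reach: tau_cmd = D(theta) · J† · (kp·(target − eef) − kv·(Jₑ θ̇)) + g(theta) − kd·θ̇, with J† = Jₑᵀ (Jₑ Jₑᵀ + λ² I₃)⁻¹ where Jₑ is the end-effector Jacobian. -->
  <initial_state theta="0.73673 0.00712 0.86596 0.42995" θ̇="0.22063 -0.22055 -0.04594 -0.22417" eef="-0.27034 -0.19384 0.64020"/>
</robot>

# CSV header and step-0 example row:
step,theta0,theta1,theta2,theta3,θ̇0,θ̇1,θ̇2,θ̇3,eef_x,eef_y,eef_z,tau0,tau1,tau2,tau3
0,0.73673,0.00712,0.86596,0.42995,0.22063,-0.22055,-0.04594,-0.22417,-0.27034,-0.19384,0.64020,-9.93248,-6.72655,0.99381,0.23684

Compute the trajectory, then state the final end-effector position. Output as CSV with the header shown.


step,theta0,theta1,theta2,theta3,θ̇0,θ̇1,θ̇2,θ̇3,eef_x,eef_y,eef_z,tau0,tau1,tau2,tau3
1,0.72249,0.01531,0.88692,0.46442,-1.56174,0.97666,1.91549,2.86836,-0.26837,-0.19363,0.63948,-7.44949,-6.64747,-0.54006,-2.00765
2,0.69521,0.02887,0.89975,0.42438,-1.20353,0.36150,-0.25786,-5.06737,-0.25914,-0.19663,0.64186,-5.19952,-1.85321,-0.63309,2.26076
3,0.66266,0.03684,0.92627,0.47111,-2.02239,0.53287,2.40701,6.91624,-0.25021,-0.19541,0.64361,-5.19182,-4.65445,-0.81515,-2.26076
4,0.62761,0.04429,0.94085,0.46191,-1.51467,0.14289,-0.40938,-5.03829,-0.23733,-0.19671,0.64708,-3.25334,0.14335,-0.70908,2.26076
5,0.58891,0.05021,0.96603,0.50332,-2.32813,0.53090,2.42763,6.49170,-0.22466,-0.19584,0.64965,-3.29759,-2.84300,-1.14973,-2.26076
6,0.54881,0.05788,0.98042,0.48436,-1.70793,0.17107,-0.43956,-5.60563,-0.20941,-0.19840,0.65301,-2.19592,1.33555,-0.94736,2.26076
7,0.50651,0.06484,1.00543,0.51414,-2.50218,0.60391,2.43966,5.93204,-0.19516,-0.19885,0.65513,-2.27444,-1.70959,-1.44633,-2.26076
8,0.46257,0.07499,1.02039,0.48407,-1.90865,0.34352,-0.39777,-6.17931,-0.17927,-0.20288,0.65749,-1.65683,2.09341,-1.26350,2.26076
9,0.41629,0.08522,1.04598,0.50307,-2.70605,0.76508,2.45455,5.41296,-0.16478,-0.20448,0.65870,-1.72380,-0.96838,-1.70839,-2.26076
10,0.36730,0.10006,1.06174,0.46177,-2.19987,0.64009,-0.33223,-6.75837,-0.14918,-0.20955,0.65981,-1.39271,2.68159,-1.63820,2.26076
11,0.31492,0.11592,1.08823,0.47030,-3.03134,1.04305,2.47443,4.88453,-0.13512,-0.21175,0.66009,-1.44434,-0.42762,-1.97567,-2.26076
12,0.25818,0.13808,1.10482,0.41632,-2.63751,1.07635,-0.26277,-7.41543,-0.12022,-0.21715,0.65999,-1.28011,3.25379,-2.08802,2.26076
13,0.19651,0.16240,1.13232,0.41310,-3.52747,1.46952,2.49638,4.26271,-0.10683,-0.21915,0.65952,-1.35268,0.01873,-2.28643,-2.26076
14,0.12861,0.19501,1.14983,0.34453,-3.24608,1.67368,-0.18722,-8.16361,-0.09271,-0.22380,0.65833,-1.15953,3.87398,-2.58801,2.26076
15,0.05451,0.23079,1.17828,0.32779,-4.16313,2.03834,2.50481,3.52236,-0.07989,-0.22440,0.65737,-1.31955,0.42314,-2.60193,-2.25952
16,-0.02679,0.27666,1.19638,0.24175,-3.94007,2.40290,-0.12092,-9.01401,-0.06627,-0.22687,0.65517,-0.67724,4.50743,-2.95656,2.26076
17,-0.11374,0.32564,1.22523,0.21042,-4.75136,2.65374,2.46487,2.76101,-0.05361,-0.22460,0.65388,-1.07989,0.73412,-2.72594,-1.82160
18,-0.20617,0.38353,1.24680,0.13112,-4.48610,2.99904,0.19483,-7.92555,-0.04012,-0.22229,0.65136,0.37860,4.37172,-2.63354,2.26076
19,-0.30094,0.44187,1.27851,0.11353,-4.97686,2.99834,2.47693,3.20601,-0.02692,-0.21508,0.65055,-0.21154,0.70309,-2.14559,-2.26076
20,-0.39639,0.50829,1.29790,0.02231,-4.57404,3.47748,0.03815,-9.13608,-0.01260,-0.20921,0.64702,2.07027,4.61806,-1.95997,2.26076
21,-0.49155,0.57466,1.32818,-0.00908,-4.90915,3.33034,2.44888,2.85091,0.00132,-0.19901,0.64500,0.67178,0.51370,-1.66969,-2.26076
22,-0.58363,0.64663,1.34801,-0.09867,-4.34510,3.72527,0.08192,-8.86545,0.01590,-0.18971,0.64001,3.64293,4.21612,-1.11789,2.26076
23,-0.67367,0.71711,1.37855,-0.12658,-4.59355,3.47153,2.44319,3.08432,0.03003,-0.17665,0.63679,1.44724,0.12688,-1.11921,-2.26076
24,-0.75826,0.79114,1.39911,-0.20538,-3.94823,3.81862,0.13151,-8.27679,0.04445,-0.16480,0.63039,4.89020,3.66282,-0.36140,2.26076
25,-0.84082,0.86359,1.42992,-0.22719,-4.21451,3.54599,2.44324,3.35340,0.05826,-0.14989,0.62567,2.10097,-0.25115,-0.69151,-2.26076
26,-0.91704,0.93850,1.45078,-0.29604,-3.51540,3.85507,0.14042,-7.76936,0.07198,-0.13652,0.61773,5.82605,3.12867,0.21595,2.26076
27,-0.99176,1.01214,1.48111,-0.31353,-3.84138,3.60488,2.40520,3.50384,0.08496,-0.12059,0.61131,2.63145,-0.56997,-0.38658,-2.26076
28,-1.05992,1.08775,1.50126,-0.37552,-3.09857,3.88230,0.09084,-7.40933,0.09755,-0.10642,0.60180,6.52119,2.63543,0.64894,2.26076
29,-1.12715,1.16248,1.52994,-0.39080,-3.49321,3.66837,2.30584,3.54765,0.10928,-0.08995,0.59371,3.03850,-0.84315,-0.16073,-2.26076
30,-1.18782,1.23892,1.54815,-0.44835,-2.70875,3.91305,-0.02019,-7.15643,0.12043,-0.07537,0.58276,7.01525,2.17351,0.98516,2.26076
31,-1.24813,1.31486,1.57408,-0.46258,-3.17513,3.74241,2.14601,3.53285,0.13062,-0.05865,0.57317,3.32131,-1.08810,0.01424,-2.26076
32,-1.30189,1.39226,1.58916,-0.51719,-2.34392,3.94250,-0.18803,-6.97144,0.14016,-0.04391,0.56100,7.32431,1.74014,1.25686,2.26076
33,-1.35572,1.46937,1.61103,-0.53127,-2.88133,3.81769,1.91851,3.48378,0.14865,-0.02711,0.55019,3.49092,-1.30378,0.17664,-2.26076
34,-1.40304,1.54757,1.62182,-0.58381,-1.99899,3.95580,-0.40465,-6.82437,0.15650,-0.01234,0.53707,7.45619,1.33458,1.48933,2.26076
35,-1.45083,1.62559,1.63860,-0.59801,-2.61157,3.88144,1.63777,3.42724,0.16322,0.00440,0.52530,3.55442,-1.49531,0.33948,-2.26076
36,-1.49216,1.70416,1.64437,-0.64881,-1.67674,3.93698,-0.63994,-6.68137,0.16934,0.01910,0.51148,7.40369,0.94787,1.67730,2.26076
37,-1.53438,1.78247,1.65550,-0.66299,-2.36599,3.91454,1.32254,3.37619,0.17424,0.03569,0.49901,3.52129,-1.66358,0.50881,-2.26076
38,-1.57004,1.86048,1.65563,-0.71252,-1.36197,3.85772,-0.90607,-6.58161,0.17863,0.05022,0.48470,,,,
# final eef position (m): 0.17863 0.05022 0.48470


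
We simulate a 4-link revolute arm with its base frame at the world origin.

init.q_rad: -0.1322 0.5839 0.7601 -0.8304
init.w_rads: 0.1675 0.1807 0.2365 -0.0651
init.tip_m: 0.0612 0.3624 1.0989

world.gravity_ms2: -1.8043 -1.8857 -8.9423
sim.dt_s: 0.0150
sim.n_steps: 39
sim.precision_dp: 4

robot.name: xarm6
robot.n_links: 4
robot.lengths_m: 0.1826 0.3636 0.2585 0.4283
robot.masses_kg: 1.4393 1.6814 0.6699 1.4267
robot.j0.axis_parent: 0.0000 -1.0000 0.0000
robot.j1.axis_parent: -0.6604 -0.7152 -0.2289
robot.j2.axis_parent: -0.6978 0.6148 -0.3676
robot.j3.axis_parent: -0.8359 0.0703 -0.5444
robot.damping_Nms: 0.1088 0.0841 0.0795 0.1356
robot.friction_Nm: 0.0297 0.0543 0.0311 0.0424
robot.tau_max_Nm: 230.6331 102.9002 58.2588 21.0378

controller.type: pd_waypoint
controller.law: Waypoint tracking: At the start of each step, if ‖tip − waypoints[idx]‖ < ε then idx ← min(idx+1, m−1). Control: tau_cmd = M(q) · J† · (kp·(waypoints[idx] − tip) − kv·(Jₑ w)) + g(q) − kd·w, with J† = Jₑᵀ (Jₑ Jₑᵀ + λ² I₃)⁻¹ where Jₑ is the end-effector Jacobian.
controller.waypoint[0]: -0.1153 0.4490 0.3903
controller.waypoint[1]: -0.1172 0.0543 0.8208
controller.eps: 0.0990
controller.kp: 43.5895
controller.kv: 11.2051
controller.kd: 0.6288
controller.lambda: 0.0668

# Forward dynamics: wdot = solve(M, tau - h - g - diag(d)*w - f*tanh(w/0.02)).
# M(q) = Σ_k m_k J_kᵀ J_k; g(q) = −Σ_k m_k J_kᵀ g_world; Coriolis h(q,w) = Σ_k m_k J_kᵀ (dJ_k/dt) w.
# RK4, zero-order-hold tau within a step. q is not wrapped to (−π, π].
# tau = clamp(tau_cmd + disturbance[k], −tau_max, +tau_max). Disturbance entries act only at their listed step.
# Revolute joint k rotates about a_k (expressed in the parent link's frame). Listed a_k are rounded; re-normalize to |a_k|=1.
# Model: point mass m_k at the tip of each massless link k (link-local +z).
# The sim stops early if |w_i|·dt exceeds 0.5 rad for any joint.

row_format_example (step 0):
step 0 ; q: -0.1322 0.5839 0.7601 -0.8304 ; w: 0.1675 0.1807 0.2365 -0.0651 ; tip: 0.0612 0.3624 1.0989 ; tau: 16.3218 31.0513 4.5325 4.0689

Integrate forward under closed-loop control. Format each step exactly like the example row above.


step 1 ; q: -0.1284 0.5923 0.7759 -0.8462 ; w: 0.3394 0.9413 1.8654 -2.0101 ; tip: 0.0577 0.3651 1.0954 ; tau: 12.4696 24.4823 2.7434 4.4737
step 2 ; q: -0.1224 0.6105 0.8118 -0.8842 ; w: 0.4614 1.4783 2.9193 -3.0318 ; tip: 0.0529 0.3692 1.0877 ; tau: 8.3628 18.1411 1.5131 4.1509
step 3 ; q: -0.1150 0.6357 0.8606 -0.9332 ; w: 0.5370 1.8781 3.5986 -3.4821 ; tip: 0.0470 0.3751 1.0767 ; tau: 4.4235 12.2994 0.7156 3.5020
step 4 ; q: -0.1066 0.6662 0.9178 -0.9864 ; w: 0.5740 2.1908 4.0332 -3.5981 ; tip: 0.0400 0.3827 1.0634 ; tau: 0.8595 7.1116 0.2539 2.7630
step 5 ; q: -0.0980 0.7009 0.9802 -1.0399 ; w: 0.5800 2.4451 4.3028 -3.5264 ; tip: 0.0320 0.3917 1.0483 ; tau: -2.2484 2.6244 0.0493 2.0593
step 6 ; q: -0.0894 0.7392 1.0459 -1.0915 ; w: 0.5614 2.6568 4.4563 -3.3555 ; tip: 0.0233 0.4017 1.0318 ; tau: -4.8874 -1.1850 0.0362 1.4511
step 7 ; q: -0.0813 0.7803 1.1132 -1.1402 ; w: 0.5235 2.8349 4.5251 -3.1390 ; tip: 0.0142 0.4126 1.0143 ; tau: -7.0789 -4.3752 0.1594 0.9616
step 8 ; q: -0.0739 0.8240 1.1811 -1.1855 ; w: 0.4706 2.9843 4.5312 -2.9091 ; tip: 0.0046 0.4240 0.9960 ; tau: -8.8597 -7.0203 0.3731 0.5943
step 9 ; q: -0.0673 0.8696 1.2488 -1.2274 ; w: 0.4066 3.1075 4.4904 -2.6851 ; tip: -0.0050 0.4356 0.9771 ; tau: -10.2734 -9.1966 0.6402 0.3418
step 10 ; q: -0.0617 0.9170 1.3156 -1.2661 ; w: 0.3343 3.2060 4.4154 -2.4778 ; tip: -0.0147 0.4472 0.9579 ; tau: -11.3645 -10.9763 0.9313 0.1916
step 11 ; q: -0.0573 0.9656 1.3811 -1.3018 ; w: 0.2562 3.2810 4.3159 -2.2930 ; tip: -0.0242 0.4587 0.9384 ; tau: -12.1761 -12.4248 1.2244 0.1288
step 12 ; q: -0.0540 1.0152 1.4450 -1.3349 ; w: 0.1744 3.3334 4.2000 -2.1326 ; tip: -0.0336 0.4699 0.9187 ; tau: -12.7482 -13.5990 1.5034 0.1381
step 13 ; q: -0.0520 1.0654 1.5071 -1.3658 ; w: 0.0903 3.3641 4.0737 -1.9965 ; tip: -0.0426 0.4807 0.8991 ; tau: -13.1171 -14.5475 1.7573 0.2048
step 14 ; q: -0.0513 1.1160 1.5672 -1.3948 ; w: 0.0051 3.3742 3.9421 -1.8830 ; tip: -0.0512 0.4910 0.8795 ; tau: -13.3151 -15.3109 1.9795 0.3152
step 15 ; q: -0.0518 1.1665 1.6254 -1.4223 ; w: -0.0782 3.3643 3.8105 -1.7868 ; tip: -0.0594 0.5008 0.8601 ; tau: -13.3717 -15.9209 2.1657 0.4555
step 16 ; q: -0.0535 1.2167 1.6816 -1.4484 ; w: -0.1608 3.3368 3.6793 -1.7081 ; tip: -0.0671 0.5099 0.8409 ; tau: -13.3107 -16.4055 2.3162 0.6176
step 17 ; q: -0.0565 1.2664 1.7358 -1.4734 ; w: -0.2423 3.2934 3.5501 -1.6445 ; tip: -0.0743 0.5185 0.8220 ; tau: -13.1532 -16.7872 2.4318 0.7929
step 18 ; q: -0.0607 1.3154 1.7881 -1.4976 ; w: -0.3221 3.2357 3.4240 -1.5931 ; tip: -0.0810 0.5264 0.8034 ; tau: -12.9182 -17.0834 2.5142 0.9738
step 19 ; q: -0.0661 1.3634 1.8386 -1.5211 ; w: -0.3995 3.1652 3.3018 -1.5510 ; tip: -0.0872 0.5337 0.7853 ; tau: -12.6220 -17.3082 2.5661 1.1542
step 20 ; q: -0.0726 1.4103 1.8872 -1.5440 ; w: -0.4739 3.0838 3.1838 -1.5160 ; tip: -0.0929 0.5404 0.7675 ; tau: -12.2790 -17.4727 2.5908 1.3296
step 21 ; q: -0.0802 1.4558 1.9341 -1.5664 ; w: -0.5447 2.9930 3.0701 -1.4858 ; tip: -0.0981 0.5465 0.7502 ; tau: -11.9020 -17.5860 2.5917 1.4965
step 22 ; q: -0.0888 1.5000 1.9794 -1.5884 ; w: -0.6116 2.8944 2.9606 -1.4589 ; tip: -0.1028 0.5520 0.7333 ; tau: -11.5022 -17.6553 2.5723 1.6523
step 23 ; q: -0.0984 1.5426 2.0230 -1.6100 ; w: -0.6739 2.7898 2.8550 -1.4337 ; tip: -0.1071 0.5570 0.7171 ; tau: -11.0893 -17.6867 2.5358 1.7956
step 24 ; q: -0.1089 1.5836 2.0650 -1.6313 ; w: -0.7314 2.6805 2.7531 -1.4093 ; tip: -0.1108 0.5614 0.7013 ; tau: -10.6715 -17.6857 2.4856 1.9254
step 25 ; q: -0.1203 1.6229 2.1056 -1.6521 ; w: -0.7838 2.5680 2.6546 -1.3850 ; tip: -0.1142 0.5653 0.6861 ; tau: -10.2558 -17.6567 2.4243 2.0415
step 26 ; q: -0.1323 1.6606 2.1447 -1.6726 ; w: -0.8311 2.4537 2.5593 -1.3604 ; tip: -0.1172 0.5688 0.6716 ; tau: -9.8480 -17.6041 2.3545 2.1442
step 27 ; q: -0.1451 1.6965 2.1824 -1.6928 ; w: -0.8730 2.3387 2.4667 -1.3353 ; tip: -0.1197 0.5718 0.6576 ; tau: -9.4524 -17.5316 2.2785 2.2340
step 28 ; q: -0.1584 1.7307 2.2187 -1.7126 ; w: -0.9098 2.2240 2.3768 -1.3098 ; tip: -0.1220 0.5744 0.6442 ; tau: -9.0725 -17.4428 2.1981 2.3117
step 29 ; q: -0.1723 1.7632 2.2536 -1.7319 ; w: -0.9416 2.1105 2.2892 -1.2841 ; tip: -0.1239 0.5766 0.6315 ; tau: -8.7106 -17.3409 2.1148 2.3782
step 30 ; q: -0.1866 1.7940 2.2873 -1.7509 ; w: -0.9687 1.9990 2.2038 -1.2583 ; tip: -0.1256 0.5785 0.6193 ; tau: -8.3683 -17.2290 2.0300 2.4345
step 31 ; q: -0.2012 1.8232 2.3197 -1.7696 ; w: -0.9913 1.8900 2.1204 -1.2330 ; tip: -0.1270 0.5800 0.6078 ; tau: -8.0463 -17.1097 1.9446 2.4816
step 32 ; q: -0.2162 1.8507 2.3509 -1.7878 ; w: -1.0099 1.7841 2.0389 -1.2083 ; tip: -0.1281 0.5812 0.5968 ; tau: -7.7449 -16.9855 1.8595 2.5205
step 33 ; q: -0.2315 1.8767 2.3808 -1.8057 ; w: -1.0249 1.6816 1.9592 -1.1847 ; tip: -0.1291 0.5822 0.5865 ; tau: -7.4637 -16.8584 1.7752 2.5521
step 34 ; q: -0.2469 1.9012 2.4096 -1.8233 ; w: -1.0366 1.5828 1.8809 -1.1625 ; tip: -0.1299 0.5829 0.5767 ; tau: -7.2022 -16.7304 1.6923 2.5772
step 35 ; q: -0.2625 1.9242 2.4372 -1.8405 ; w: -1.0456 1.4878 1.8042 -1.1419 ; tip: -0.1305 0.5834 0.5674 ; tau: -6.9593 -16.6030 1.6110 2.5964
step 36 ; q: -0.2782 1.9458 2.4637 -1.8575 ; w: -1.0522 1.3969 1.7286 -1.1232 ; tip: -0.1310 0.5837 0.5587 ; tau: -6.7341 -16.4774 1.5316 2.6104
step 37 ; q: -0.2940 1.9661 2.4890 -1.8742 ; w: -1.0568 1.3100 1.6541 -1.1066 ; tip: -0.1313 0.5838 0.5506 ; tau: -6.5252 -16.3547 1.4542 2.6196
step 38 ; q: -0.3098 1.9851 2.5133 -1.8906 ; w: -1.0600 1.2272 1.5806 -1.0921 ; tip: -0.1316 0.5838 0.5429 ; tau: -6.3314 -16.2354 1.3790 2.6244
step 39 ; q: -0.3257 2.0029 2.5364 -1.9069 ; w: -1.0619 1.1484 1.5077 -1.0799 ; tip: -0.1317 0.5836 0.5356


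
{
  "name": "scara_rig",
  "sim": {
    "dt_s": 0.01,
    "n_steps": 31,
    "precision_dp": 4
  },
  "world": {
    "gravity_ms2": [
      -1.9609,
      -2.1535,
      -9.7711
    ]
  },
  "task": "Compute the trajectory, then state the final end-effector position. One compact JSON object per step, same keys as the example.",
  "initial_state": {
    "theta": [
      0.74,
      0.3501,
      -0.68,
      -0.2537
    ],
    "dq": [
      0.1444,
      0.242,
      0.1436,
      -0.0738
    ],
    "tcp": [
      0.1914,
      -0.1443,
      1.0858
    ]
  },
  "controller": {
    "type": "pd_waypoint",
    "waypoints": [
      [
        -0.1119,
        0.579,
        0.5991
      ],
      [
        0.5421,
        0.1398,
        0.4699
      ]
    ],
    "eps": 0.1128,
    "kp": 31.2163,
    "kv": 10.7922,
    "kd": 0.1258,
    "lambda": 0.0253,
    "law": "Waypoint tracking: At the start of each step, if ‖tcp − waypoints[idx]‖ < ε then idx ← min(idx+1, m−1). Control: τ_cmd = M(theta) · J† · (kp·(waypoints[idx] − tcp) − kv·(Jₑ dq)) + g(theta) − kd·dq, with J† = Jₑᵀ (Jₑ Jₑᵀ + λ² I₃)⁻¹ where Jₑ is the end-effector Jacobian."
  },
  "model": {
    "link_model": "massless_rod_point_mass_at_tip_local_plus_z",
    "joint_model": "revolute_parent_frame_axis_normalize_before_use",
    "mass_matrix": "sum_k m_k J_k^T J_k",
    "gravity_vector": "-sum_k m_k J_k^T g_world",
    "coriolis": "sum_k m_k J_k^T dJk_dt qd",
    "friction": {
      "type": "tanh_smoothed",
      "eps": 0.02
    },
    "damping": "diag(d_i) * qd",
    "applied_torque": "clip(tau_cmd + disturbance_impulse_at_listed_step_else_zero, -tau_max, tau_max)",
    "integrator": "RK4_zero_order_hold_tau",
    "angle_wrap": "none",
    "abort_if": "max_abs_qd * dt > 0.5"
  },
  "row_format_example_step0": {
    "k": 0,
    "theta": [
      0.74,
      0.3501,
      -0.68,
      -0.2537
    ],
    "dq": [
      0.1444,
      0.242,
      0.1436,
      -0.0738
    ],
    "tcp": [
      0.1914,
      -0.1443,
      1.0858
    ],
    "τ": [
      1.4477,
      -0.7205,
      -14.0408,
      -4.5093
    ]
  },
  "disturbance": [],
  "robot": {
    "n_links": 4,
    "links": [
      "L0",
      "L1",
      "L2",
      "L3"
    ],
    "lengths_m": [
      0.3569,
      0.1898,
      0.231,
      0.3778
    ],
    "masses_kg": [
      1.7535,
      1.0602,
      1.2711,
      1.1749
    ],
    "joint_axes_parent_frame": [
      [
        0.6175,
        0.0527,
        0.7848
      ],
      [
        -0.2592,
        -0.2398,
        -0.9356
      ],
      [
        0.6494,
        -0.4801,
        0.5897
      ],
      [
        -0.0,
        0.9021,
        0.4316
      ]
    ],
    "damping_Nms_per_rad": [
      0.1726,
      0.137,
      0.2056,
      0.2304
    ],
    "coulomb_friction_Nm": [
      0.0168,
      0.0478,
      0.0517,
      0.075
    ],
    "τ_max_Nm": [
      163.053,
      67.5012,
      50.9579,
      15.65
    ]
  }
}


{"k":1,"theta":[0.7443,0.3502,-0.6841,-0.2621],"dq":[0.7115,-0.1872,-0.9538,-1.5938],"tcp":[0.1907,-0.1443,1.0852],"\u03c4":[0.2237,-0.4919,-12.5212,-3.8617]}
{"k":2,"theta":[0.7539,0.3474,-0.6982,-0.2843],"dq":[1.1953,-0.4358,-1.8526,-2.8245],"tcp":[0.1892,-0.1422,1.0832],"\u03c4":[-1.9994,-0.1689,-11.1589,-3.3603]}
{"k":3,"theta":[0.7677,0.3421,-0.7203,-0.3172],"dq":[1.5691,-0.6813,-2.5572,-3.7256],"tcp":[0.1872,-0.1383,1.08],"\u03c4":[-4.7137,0.1894,-9.9353,-2.9599]}
{"k":4,"theta":[0.7848,0.3347,-0.7485,-0.3577],"dq":[1.8395,-0.8356,-3.0799,-4.3363],"tcp":[0.1848,-0.133,1.0756],"\u03c4":[-7.4753,0.5064,-8.82,-2.6167]}
{"k":5,"theta":[0.8041,0.3262,-0.7811,-0.403],"dq":[2.0125,-0.9018,-3.4451,-4.7052],"tcp":[0.182,-0.1265,1.07],"\u03c4":[-9.9674,0.7431,-7.7864,-2.3025]}
{"k":6,"theta":[0.8246,0.3173,-0.8167,-0.451],"dq":[2.0978,-0.9088,-3.6826,-4.8846],"tcp":[0.1789,-0.119,1.0633],"\u03c4":[-12.0277,0.8892,-6.8125,-1.9988]}
{"k":7,"theta":[0.8457,0.3084,-0.8542,-0.5],"dq":[2.1077,-0.8858,-3.8219,-4.9233],"tcp":[0.1756,-0.1106,1.0555],"\u03c4":[-13.6124,0.9513,-5.8821,-1.6949]}
{"k":8,"theta":[0.8665,0.2997,-0.8928,-0.549],"dq":[2.0554,-0.8539,-3.8885,-4.8616],"tcp":[0.1722,-0.1014,1.0469],"\u03c4":[-14.7476,0.9438,-4.9847,-1.3862]}
{"k":9,"theta":[0.8865,0.2913,-0.9317,-0.5969],"dq":[1.9536,-0.8262,-3.9031,-4.7311],"tcp":[0.1686,-0.0916,1.0376],"\u03c4":[-15.4907,0.8821,-4.1146,-1.0717]}
{"k":10,"theta":[0.9054,0.2831,-0.9706,-0.6433],"dq":[1.8133,-0.8095,-3.8813,-4.555],"tcp":[0.1649,-0.0812,1.0276],"\u03c4":[-15.9074,0.7809,-3.2697,-0.7533]}
{"k":11,"theta":[0.9227,0.275,-1.0092,-0.6878],"dq":[1.644,-0.8062,-3.8344,-4.3503],"tcp":[0.1612,-0.0704,1.0172],"\u03c4":[-16.0608,0.6523,-2.4504,-0.434]}
{"k":12,"theta":[0.9382,0.2669,-1.0472,-0.7302],"dq":[1.4534,-0.8167,-3.7702,-4.1289],"tcp":[0.1573,-0.0591,1.0063],"\u03c4":[-16.0064,0.5062,-1.6583,-0.1172]}
{"k":13,"theta":[0.9517,0.2585,-1.0845,-0.7703],"dq":[1.2477,-0.8399,-3.694,-3.8995],"tcp":[0.1534,-0.0475,0.9952],"\u03c4":[-15.7907,0.3504,-0.8957,0.1935]}
{"k":14,"theta":[0.9631,0.2499,-1.1211,-0.8081],"dq":[1.032,-0.8741,-3.6093,-3.6681],"tcp":[0.1494,-0.0356,0.9839],"\u03c4":[-15.4522,0.191,-0.165,0.4951]}
{"k":15,"theta":[0.9723,0.241,-1.1567,-0.8435],"dq":[0.8104,-0.9173,-3.5182,-3.4391],"tcp":[0.1453,-0.0234,0.9724],"\u03c4":[-15.022,0.0329,0.5315,0.7849]}
{"k":16,"theta":[0.9792,0.2315,-1.1914,-0.8768],"dq":[0.5859,-0.9675,-3.4219,-3.2156],"tcp":[0.1412,-0.011,0.9609],"\u03c4":[-14.5249,-0.1202,1.1917,1.061]}
{"k":17,"theta":[0.984,0.2215,-1.2251,-0.9078],"dq":[0.3614,-1.0228,-3.3211,-2.9999],"tcp":[0.137,0.0016,0.9494],"\u03c4":[-13.981,-0.2656,1.8141,1.3217]}
{"k":18,"theta":[0.9865,0.211,-1.2578,-0.9367],"dq":[0.1389,-1.0814,-3.2161,-2.7938],"tcp":[0.1328,0.0142,0.9379],"\u03c4":[-13.4059,-0.4012,2.3975,1.566]}
{"k":19,"theta":[0.9868,0.1999,-1.2894,-0.9637],"dq":[-0.0797,-1.1415,-3.1068,-2.5985],"tcp":[0.1286,0.027,0.9264],"\u03c4":[-12.8129,-0.5254,2.9412,1.7934]}
{"k":20,"theta":[0.9849,0.1881,-1.3199,-0.9887],"dq":[-0.2923,-1.202,-2.9936,-2.4151],"tcp":[0.1243,0.0397,0.9151],"\u03c4":[-12.2138,-0.6372,3.4448,2.0037]}
{"k":21,"theta":[0.981,0.1758,-1.3493,-1.012],"dq":[-0.4986,-1.261,-2.876,-2.2442],"tcp":[0.12,0.0525,0.9039],"\u03c4":[-11.6131,-0.7359,3.9084,2.1969]}
{"k":22,"theta":[0.975,0.1629,-1.3774,-1.0336],"dq":[-0.6973,-1.3175,-2.7537,-2.0864],"tcp":[0.1157,0.0652,0.8928],"\u03c4":[-11.0169,-0.8214,4.3324,2.3736]}
{"k":23,"theta":[0.9671,0.1494,-1.4043,-1.0537],"dq":[-0.8878,-1.3704,-2.6269,-1.9419],"tcp":[0.1114,0.0779,0.882],"\u03c4":[-10.4296,-0.8935,4.7175,2.5342]}
{"k":24,"theta":[0.9573,0.1355,-1.4299,-1.0724],"dq":[-1.0694,-1.419,-2.4956,-1.8108],"tcp":[0.1071,0.0904,0.8713],"\u03c4":[-9.8548,-0.9524,5.0647,2.6795]}
{"k":25,"theta":[0.9457,0.121,-1.4542,-1.0899],"dq":[-1.2413,-1.4625,-2.3602,-1.6931],"tcp":[0.1028,0.1029,0.8609],"\u03c4":[-9.2948,-0.9987,5.3752,2.8103]}
{"k":26,"theta":[0.9325,0.1062,-1.4771,-1.1063],"dq":[-1.4034,-1.5005,-2.2208,-1.5886],"tcp":[0.0985,0.1152,0.8507],"\u03c4":[-8.7514,-1.0329,5.6504,2.9275]}
{"k":27,"theta":[0.9177,0.091,-1.4986,-1.1217],"dq":[-1.5551,-1.5327,-2.078,-1.4969],"tcp":[0.0942,0.1273,0.8407],"\u03c4":[-8.2259,-1.0557,5.8919,3.032]}
{"k":28,"theta":[0.9014,0.0756,-1.5187,-1.1363],"dq":[-1.6963,-1.5589,-1.9324,-1.4173],"tcp":[0.0899,0.1393,0.831],"\u03c4":[-7.7188,-1.068,6.1014,3.1247]}
{"k":29,"theta":[0.8838,0.0599,-1.5373,-1.1501],"dq":[-1.8269,-1.5791,-1.7845,-1.3492],"tcp":[0.0857,0.151,0.8216],"\u03c4":[-7.2305,-1.0708,6.2808,3.2067]}
{"k":30,"theta":[0.865,0.044,-1.5544,-1.1633],"dq":[-1.9467,-1.5934,-1.6353,-1.2916],"tcp":[0.0814,0.1626,0.8125],"\u03c4":[-6.761,-1.0648,6.432,3.2786]}
{"k":31,"theta":[0.8449,0.028,-1.57,-1.1759],"dq":[-2.0558,-1.6022,-1.4853,-1.2438],"tcp":[0.0772,0.174,0.8036]}
{"summary": "final tcp position (m): 0.0772 0.1740 0.8036"}


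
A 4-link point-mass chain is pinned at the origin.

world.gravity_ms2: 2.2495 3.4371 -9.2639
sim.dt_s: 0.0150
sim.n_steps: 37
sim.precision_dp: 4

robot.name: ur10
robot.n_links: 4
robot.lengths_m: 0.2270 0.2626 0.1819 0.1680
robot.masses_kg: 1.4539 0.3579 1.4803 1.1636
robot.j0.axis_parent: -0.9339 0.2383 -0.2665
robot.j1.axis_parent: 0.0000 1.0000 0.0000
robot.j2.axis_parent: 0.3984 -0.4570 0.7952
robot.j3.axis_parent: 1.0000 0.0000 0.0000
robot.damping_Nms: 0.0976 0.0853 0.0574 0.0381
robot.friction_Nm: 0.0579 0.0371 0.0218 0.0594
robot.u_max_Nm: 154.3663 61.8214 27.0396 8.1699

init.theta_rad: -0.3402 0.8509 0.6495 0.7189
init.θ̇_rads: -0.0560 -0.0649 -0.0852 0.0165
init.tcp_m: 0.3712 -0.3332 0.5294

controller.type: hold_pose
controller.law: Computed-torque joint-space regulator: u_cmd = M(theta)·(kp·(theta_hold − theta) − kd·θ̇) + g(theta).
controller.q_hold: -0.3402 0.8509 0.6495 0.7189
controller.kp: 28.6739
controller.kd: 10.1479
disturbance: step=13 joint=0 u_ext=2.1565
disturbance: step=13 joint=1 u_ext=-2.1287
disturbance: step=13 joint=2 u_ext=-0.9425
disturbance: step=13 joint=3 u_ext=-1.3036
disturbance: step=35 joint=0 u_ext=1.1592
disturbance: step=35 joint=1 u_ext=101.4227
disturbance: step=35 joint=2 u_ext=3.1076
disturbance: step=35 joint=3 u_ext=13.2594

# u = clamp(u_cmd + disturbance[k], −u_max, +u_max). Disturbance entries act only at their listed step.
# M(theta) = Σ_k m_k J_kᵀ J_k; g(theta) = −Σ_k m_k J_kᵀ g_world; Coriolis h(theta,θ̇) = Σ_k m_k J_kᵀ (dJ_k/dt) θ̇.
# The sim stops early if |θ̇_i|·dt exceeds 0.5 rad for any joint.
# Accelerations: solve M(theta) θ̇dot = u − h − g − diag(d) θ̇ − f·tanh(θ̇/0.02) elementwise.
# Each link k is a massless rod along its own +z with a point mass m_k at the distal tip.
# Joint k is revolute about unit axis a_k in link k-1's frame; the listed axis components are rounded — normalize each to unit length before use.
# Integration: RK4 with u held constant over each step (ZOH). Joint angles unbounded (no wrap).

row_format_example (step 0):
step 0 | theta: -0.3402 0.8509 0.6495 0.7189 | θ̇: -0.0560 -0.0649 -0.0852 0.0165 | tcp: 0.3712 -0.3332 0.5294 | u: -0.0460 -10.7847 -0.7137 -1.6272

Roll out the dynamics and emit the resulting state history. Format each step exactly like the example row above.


step 1 | theta: -0.3408 0.8500 0.6491 0.7187 | θ̇: -0.0380 -0.0531 -0.0259 -0.0058 | tcp: 0.3709 -0.3336 0.5296 | u: -0.0774 -10.8329 -0.7108 -1.6305
step 2 | theta: -0.3413 0.8493 0.6492 0.7184 | θ̇: -0.0265 -0.0439 -0.0005 -0.0074 | tcp: 0.3706 -0.3339 0.5298 | u: -0.1056 -10.8764 -0.7083 -1.6350
step 3 | theta: -0.3416 0.8487 0.6491 0.7185 | θ̇: -0.0171 -0.0356 0.0196 -0.0116 | tcp: 0.3703 -0.3341 0.5299 | u: -0.1317 -10.9157 -0.7052 -1.6381
step 4 | theta: -0.3419 0.8482 0.6491 0.7185 | θ̇: -0.0103 -0.0281 0.0327 -0.0164 | tcp: 0.3701 -0.3343 0.5300 | u: -0.1541 -10.9512 -0.7024 -1.6404
step 5 | theta: -0.3421 0.8478 0.6493 0.7185 | θ̇: -0.0057 -0.0216 0.0386 -0.0191 | tcp: 0.3700 -0.3344 0.5301 | u: -0.1731 -10.9829 -0.6998 -1.6422
step 6 | theta: -0.3422 0.8475 0.6494 0.7185 | θ̇: -0.0026 -0.0161 0.0393 -0.0195 | tcp: 0.3698 -0.3345 0.5302 | u: -0.1894 -11.0111 -0.6975 -1.6439
step 7 | theta: -0.3423 0.8473 0.6496 0.7185 | θ̇: -0.0004 -0.0115 0.0377 -0.0190 | tcp: 0.3698 -0.3346 0.5302 | u: -0.2037 -11.0360 -0.6953 -1.6453
step 8 | theta: -0.3423 0.8471 0.6497 0.7185 | θ̇: 0.0011 -0.0076 0.0352 -0.0182 | tcp: 0.3697 -0.3347 0.5302 | u: -0.2162 -11.0577 -0.6932 -1.6465
step 9 | theta: -0.3424 0.8470 0.6498 0.7185 | θ̇: 0.0024 -0.0044 0.0324 -0.0173 | tcp: 0.3696 -0.3347 0.5302 | u: -0.2273 -11.0766 -0.6913 -1.6474
step 10 | theta: -0.3424 0.8469 0.6499 0.7186 | θ̇: 0.0033 -0.0017 0.0296 -0.0164 | tcp: 0.3696 -0.3347 0.5303 | u: -0.2372 -11.0930 -0.6894 -1.6481
step 11 | theta: -0.3424 0.8469 0.6499 0.7186 | θ̇: 0.0040 0.0005 0.0270 -0.0156 | tcp: 0.3696 -0.3347 0.5303 | u: -0.2461 -11.1072 -0.6876 -1.6486
step 12 | theta: -0.3424 0.8469 0.6499 0.7186 | θ̇: 0.0046 0.0022 0.0246 -0.0148 | tcp: 0.3696 -0.3347 0.5302 | u: -0.2540 -11.1195 -0.6859 -1.6489
step 13 | theta: -0.3424 0.8469 0.6498 0.7187 | θ̇: 0.0050 0.0037 0.0225 -0.0142 | tcp: 0.3696 -0.3347 0.5302 | u: 1.8954 -13.2590 -1.6268 -2.9528
step 14 | theta: -0.3424 0.8470 0.6495 0.7147 | θ̇: -0.0041 -0.0016 -0.0569 -0.5276 | tcp: 0.3697 -0.3346 0.5309 | u: -0.6082 -10.8121 -0.5318 -1.4553
step 15 | theta: -0.3425 0.8469 0.6484 0.7079 | θ̇: -0.0040 -0.0054 -0.0845 -0.3781 | tcp: 0.3698 -0.3344 0.5322 | u: -0.5870 -10.8653 -0.5402 -1.4858
step 16 | theta: -0.3425 0.8468 0.6471 0.7031 | θ̇: -0.0023 -0.0079 -0.0971 -0.2567 | tcp: 0.3699 -0.3342 0.5331 | u: -0.5673 -10.9130 -0.5482 -1.5123
step 17 | theta: -0.3425 0.8467 0.6456 0.7000 | θ̇: -0.0002 -0.0094 -0.1014 -0.1575 | tcp: 0.3699 -0.3340 0.5339 | u: -0.5484 -10.9556 -0.5559 -1.5356
step 18 | theta: -0.3425 0.8465 0.6441 0.6982 | θ̇: 0.0018 -0.0102 -0.1009 -0.0763 | tcp: 0.3699 -0.3338 0.5344 | u: -0.5303 -10.9933 -0.5634 -1.5560
step 19 | theta: -0.3425 0.8464 0.6426 0.6976 | θ̇: 0.0046 -0.0099 -0.0903 -0.0173 | tcp: 0.3699 -0.3337 0.5347 | u: -0.5128 -11.0266 -0.5708 -1.5731
step 20 | theta: -0.3424 0.8462 0.6415 0.6975 | θ̇: 0.0120 -0.0055 -0.0339 -0.0168 | tcp: 0.3699 -0.3336 0.5349 | u: -0.4951 -11.0554 -0.5783 -1.5827
step 21 | theta: -0.3422 0.8462 0.6410 0.6975 | θ̇: 0.0135 -0.0023 -0.0111 -0.0069 | tcp: 0.3699 -0.3335 0.5350 | u: -0.4777 -11.0797 -0.5846 -1.5910
step 22 | theta: -0.3421 0.8461 0.6406 0.6977 | θ̇: 0.0120 0.0003 -0.0039 0.0022 | tcp: 0.3699 -0.3334 0.5351 | u: -0.4619 -11.1004 -0.5894 -1.5971
step 23 | theta: -0.3419 0.8462 0.6406 0.6977 | θ̇: 0.0073 0.0020 -0.0154 0.0160 | tcp: 0.3699 -0.3333 0.5351 | u: -0.4466 -11.1177 -0.5935 -1.6022
step 24 | theta: -0.3418 0.8462 0.6408 0.6977 | θ̇: 0.0044 0.0036 -0.0193 0.0245 | tcp: 0.3699 -0.3333 0.5351 | u: -0.4342 -11.1326 -0.5972 -1.6065
step 25 | theta: -0.3416 0.8463 0.6409 0.6978 | θ̇: 0.0027 0.0049 -0.0190 0.0296 | tcp: 0.3699 -0.3332 0.5350 | u: -0.4235 -11.1455 -0.6008 -1.6101
step 26 | theta: -0.3415 0.8464 0.6410 0.6980 | θ̇: 0.0016 0.0062 -0.0157 0.0315 | tcp: 0.3700 -0.3332 0.5350 | u: -0.4141 -11.1566 -0.6041 -1.6131
step 27 | theta: -0.3415 0.8465 0.6412 0.6982 | θ̇: 0.0010 0.0073 -0.0114 0.0315 | tcp: 0.3700 -0.3332 0.5349 | u: -0.4057 -11.1661 -0.6072 -1.6157
step 28 | theta: -0.3414 0.8467 0.6415 0.6983 | θ̇: 0.0005 0.0082 -0.0071 0.0303 | tcp: 0.3701 -0.3331 0.5348 | u: -0.3983 -11.1743 -0.6100 -1.6177
step 29 | theta: -0.3413 0.8468 0.6418 0.6985 | θ̇: 0.0000 0.0090 -0.0031 0.0282 | tcp: 0.3701 -0.3331 0.5347 | u: -0.3917 -11.1814 -0.6127 -1.6194
step 30 | theta: -0.3413 0.8470 0.6421 0.6986 | θ̇: -0.0003 0.0096 0.0003 0.0256 | tcp: 0.3702 -0.3331 0.5346 | u: -0.3858 -11.1875 -0.6151 -1.6207
step 31 | theta: -0.3412 0.8472 0.6425 0.6987 | θ̇: -0.0007 0.0101 0.0030 0.0229 | tcp: 0.3702 -0.3331 0.5345 | u: -0.3806 -11.1928 -0.6173 -1.6217
step 32 | theta: -0.3412 0.8473 0.6429 0.6988 | θ̇: -0.0011 0.0105 0.0051 0.0203 | tcp: 0.3703 -0.3331 0.5344 | u: -0.3760 -11.1973 -0.6193 -1.6226
step 33 | theta: -0.3412 0.8475 0.6433 0.6988 | θ̇: -0.0014 0.0107 0.0065 0.0180 | tcp: 0.3703 -0.3331 0.5343 | u: -0.3720 -11.2013 -0.6211 -1.6234
step 34 | theta: -0.3411 0.8477 0.6437 0.6989 | θ̇: -0.0017 0.0108 0.0073 0.0161 | tcp: 0.3704 -0.3331 0.5342 | u: -0.3684 -11.2047 -0.6228 -1.6240
step 35 | theta: -0.3411 0.8479 0.6441 0.6989 | θ̇: -0.0020 0.0108 0.0075 0.0148 | tcp: 0.3705 -0.3331 0.5341 | u: 0.7939 61.8214 2.4833 8.1699
step 36 | theta: -0.3377 0.8605 0.6632 0.7039 | θ̇: 0.4280 1.6644 2.3640 0.6995 | tcp: 0.3748 -0.3317 0.5277 | u: -0.5444 -22.6239 -1.1535 -3.1512
step 37 | theta: -0.3323 0.8835 0.6931 0.7137 | θ̇: 0.3069 1.4121 1.7002 0.5755 | tcp: 0.3826 -0.3289 0.5160
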